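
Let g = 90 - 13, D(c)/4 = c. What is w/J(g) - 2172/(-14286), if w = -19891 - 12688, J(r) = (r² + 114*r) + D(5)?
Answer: -72239425/35064987 ≈ -2.0602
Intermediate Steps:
D(c) = 4*c
g = 77
J(r) = 20 + r² + 114*r (J(r) = (r² + 114*r) + 4*5 = (r² + 114*r) + 20 = 20 + r² + 114*r)
w = -32579
w/J(g) - 2172/(-14286) = -32579/(20 + 77² + 114*77) - 2172/(-14286) = -32579/(20 + 5929 + 8778) - 2172*(-1/14286) = -32579/14727 + 362/2381 = -72239425/35064987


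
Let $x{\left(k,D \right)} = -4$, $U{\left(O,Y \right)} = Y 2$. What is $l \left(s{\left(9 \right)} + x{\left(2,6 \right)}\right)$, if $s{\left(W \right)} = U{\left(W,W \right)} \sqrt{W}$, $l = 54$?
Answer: $2700$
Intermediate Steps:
$U{\left(O,Y \right)} = 2 Y$
$s{\left(W \right)} = 2 W^{\frac{3}{2}}$ ($s{\left(W \right)} = 2 W \sqrt{W} = 2 W^{\frac{3}{2}}$)
$l \left(s{\left(9 \right)} + x{\left(2,6 \right)}\right) = 54 \left(2 \cdot 9^{\frac{3}{2}} - 4\right) = 54 \left(2 \cdot 27 - 4\right) = 54 \left(54 - 4\right) = 54 \cdot 50 = 2700$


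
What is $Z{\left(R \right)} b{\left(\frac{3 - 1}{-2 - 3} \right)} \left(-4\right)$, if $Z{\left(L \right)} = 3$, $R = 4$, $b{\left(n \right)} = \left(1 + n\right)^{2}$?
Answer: $- \frac{108}{25} \approx -4.32$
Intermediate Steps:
$Z{\left(R \right)} b{\left(\frac{3 - 1}{-2 - 3} \right)} \left(-4\right) = 3 \left(1 + \frac{3 - 1}{-2 - 3}\right)^{2} \left(-4\right) = 3 \left(1 + \frac{2}{-5}\right)^{2} \left(-4\right) = 3 \left(1 + 2 \left(- \frac{1}{5}\right)\right)^{2} \left(-4\right) = 3 \left(1 - \frac{2}{5}\right)^{2} \left(-4\right) = 3 \left(\frac{3}{5}\right)^{2} \left(-4\right) = 3 \cdot \frac{9}{25} \left(-4\right) = \frac{27}{25} \left(-4\right) = - \frac{108}{25}$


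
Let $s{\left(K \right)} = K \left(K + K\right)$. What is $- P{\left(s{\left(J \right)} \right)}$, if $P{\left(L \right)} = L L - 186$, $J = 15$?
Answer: $-202314$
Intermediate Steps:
$s{\left(K \right)} = 2 K^{2}$ ($s{\left(K \right)} = K 2 K = 2 K^{2}$)
$P{\left(L \right)} = -186 + L^{2}$ ($P{\left(L \right)} = L^{2} - 186 = -186 + L^{2}$)
$- P{\left(s{\left(J \right)} \right)} = - (-186 + \left(2 \cdot 15^{2}\right)^{2}) = - (-186 + \left(2 \cdot 225\right)^{2}) = - (-186 + 450^{2}) = - (-186 + 202500) = \left(-1\right) 202314 = -202314$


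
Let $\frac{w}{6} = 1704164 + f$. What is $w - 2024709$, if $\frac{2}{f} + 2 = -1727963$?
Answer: $\frac{14169788190363}{1727965} \approx 8.2003 \cdot 10^{6}$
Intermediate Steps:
$f = - \frac{2}{1727965}$ ($f = \frac{2}{-2 - 1727963} = \frac{2}{-1727965} = 2 \left(- \frac{1}{1727965}\right) = - \frac{2}{1727965} \approx -1.1574 \cdot 10^{-6}$)
$w = \frac{17668414477548}{1727965}$ ($w = 6 \left(1704164 - \frac{2}{1727965}\right) = 6 \cdot \frac{2944735746258}{1727965} = \frac{17668414477548}{1727965} \approx 1.0225 \cdot 10^{7}$)
$w - 2024709 = \frac{17668414477548}{1727965} - 2024709 = \frac{14169788190363}{1727965}$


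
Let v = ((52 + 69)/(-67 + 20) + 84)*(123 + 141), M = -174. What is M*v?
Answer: -175797072/47 ≈ -3.7404e+6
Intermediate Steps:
v = 1010328/47 (v = (121/(-47) + 84)*264 = (121*(-1/47) + 84)*264 = (-121/47 + 84)*264 = (3827/47)*264 = 1010328/47 ≈ 21496.)
M*v = -174*1010328/47 = -175797072/47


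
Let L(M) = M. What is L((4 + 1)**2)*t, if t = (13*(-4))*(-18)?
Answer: 23400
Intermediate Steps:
t = 936 (t = -52*(-18) = 936)
L((4 + 1)**2)*t = (4 + 1)**2*936 = 5**2*936 = 25*936 = 23400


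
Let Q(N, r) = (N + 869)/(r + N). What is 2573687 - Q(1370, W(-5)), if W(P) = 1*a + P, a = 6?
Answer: 3528522638/1371 ≈ 2.5737e+6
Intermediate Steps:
W(P) = 6 + P (W(P) = 1*6 + P = 6 + P)
Q(N, r) = (869 + N)/(N + r)
2573687 - Q(1370, W(-5)) = 2573687 - (869 + 1370)/(1370 + (6 - 5)) = 2573687 - 2239/(1370 + 1) = 2573687 - 2239/1371 = 3528522638/1371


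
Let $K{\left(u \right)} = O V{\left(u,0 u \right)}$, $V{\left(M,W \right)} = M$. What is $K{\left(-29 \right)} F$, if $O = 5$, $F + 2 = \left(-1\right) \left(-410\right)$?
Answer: $-59160$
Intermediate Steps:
$F = 408$ ($F = -2 - -410 = -2 + 410 = 408$)
$K{\left(u \right)} = 5 u$
$K{\left(-29 \right)} F = 5 \left(-29\right) 408 = \left(-145\right) 408 = -59160$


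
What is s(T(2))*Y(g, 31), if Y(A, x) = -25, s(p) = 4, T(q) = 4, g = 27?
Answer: -100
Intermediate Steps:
s(T(2))*Y(g, 31) = 4*(-25) = -100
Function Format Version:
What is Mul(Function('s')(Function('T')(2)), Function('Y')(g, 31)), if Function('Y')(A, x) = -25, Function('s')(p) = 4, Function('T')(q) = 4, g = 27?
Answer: -100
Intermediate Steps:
Mul(Function('s')(Function('T')(2)), Function('Y')(g, 31)) = Mul(4, -25) = -100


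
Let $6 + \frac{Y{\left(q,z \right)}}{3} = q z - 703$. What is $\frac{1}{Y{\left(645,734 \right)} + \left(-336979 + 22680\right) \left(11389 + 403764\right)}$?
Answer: $- \frac{1}{130480754584} \approx -7.664 \cdot 10^{-12}$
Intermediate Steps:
$Y{\left(q,z \right)} = -2127 + 3 q z$ ($Y{\left(q,z \right)} = -18 + 3 \left(q z - 703\right) = -18 + 3 \left(-703 + q z\right) = -18 + \left(-2109 + 3 q z\right) = -2127 + 3 q z$)
$\frac{1}{Y{\left(645,734 \right)} + \left(-336979 + 22680\right) \left(11389 + 403764\right)} = \frac{1}{\left(-2127 + 3 \cdot 645 \cdot 734\right) + \left(-336979 + 22680\right) \left(11389 + 403764\right)} = \frac{1}{\left(-2127 + 1420290\right) - 130482172747} = \frac{1}{1418163 - 130482172747} = \frac{1}{-130480754584} = - \frac{1}{130480754584}$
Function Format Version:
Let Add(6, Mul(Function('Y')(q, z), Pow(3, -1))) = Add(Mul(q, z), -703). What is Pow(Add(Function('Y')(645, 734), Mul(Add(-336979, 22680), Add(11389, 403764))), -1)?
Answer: Rational(-1, 130480754584) ≈ -7.6640e-12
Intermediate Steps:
Function('Y')(q, z) = Add(-2127, Mul(3, q, z)) (Function('Y')(q, z) = Add(-18, Mul(3, Add(Mul(q, z), -703))) = Add(-18, Mul(3, Add(-703, Mul(q, z)))) = Add(-18, Add(-2109, Mul(3, q, z))) = Add(-2127, Mul(3, q, z)))
Pow(Add(Function('Y')(645, 734), Mul(Add(-336979, 22680), Add(11389, 403764))), -1) = Pow(Add(Add(-2127, Mul(3, 645, 734)), Mul(Add(-336979, 22680), Add(11389, 403764))), -1) = Pow(Add(Add(-2127, 1420290), Mul(-314299, 415153)), -1) = Pow(Add(1418163, -130482172747), -1) = Pow(-130480754584, -1) = Rational(-1, 130480754584)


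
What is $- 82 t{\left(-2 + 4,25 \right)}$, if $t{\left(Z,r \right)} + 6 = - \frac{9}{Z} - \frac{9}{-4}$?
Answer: $\frac{1353}{2} \approx 676.5$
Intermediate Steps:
$t{\left(Z,r \right)} = - \frac{15}{4} - \frac{9}{Z}$ ($t{\left(Z,r \right)} = -6 - \left(- \frac{9}{4} + \frac{9}{Z}\right) = -6 + \left(- \frac{9}{Z} + \frac{9}{4}\right) = -6 + \left(\frac{9}{4} - \frac{9}{Z}\right) = - \frac{15}{4} - \frac{9}{Z}$)
$- 82 t{\left(-2 + 4,25 \right)} = - 82 \left(- \frac{15}{4} - \frac{9}{-2 + 4}\right) = - 82 \left(- \frac{15}{4} - \frac{9}{2}\right) = \left(-82\right) \left(- \frac{33}{4}\right) = \frac{1353}{2}$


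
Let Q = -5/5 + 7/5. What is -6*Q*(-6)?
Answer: 72/5 ≈ 14.400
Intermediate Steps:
Q = 2/5 (Q = -5*1/5 + 7*(1/5) = -1 + 7/5 = 2/5 ≈ 0.40000)
-6*Q*(-6) = -6*2/5*(-6) = -12/5*(-6) = 72/5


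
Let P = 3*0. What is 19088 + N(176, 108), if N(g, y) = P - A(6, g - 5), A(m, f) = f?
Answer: 18917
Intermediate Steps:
P = 0
N(g, y) = 5 - g (N(g, y) = 0 - (g - 5) = 0 - (-5 + g) = 0 + (5 - g) = 5 - g)
19088 + N(176, 108) = 19088 + (5 - 1*176) = 19088 + (5 - 176) = 19088 - 171 = 18917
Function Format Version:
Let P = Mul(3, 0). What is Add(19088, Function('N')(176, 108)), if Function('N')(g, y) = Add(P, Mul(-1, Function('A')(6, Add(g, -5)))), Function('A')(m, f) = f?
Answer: 18917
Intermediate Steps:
P = 0
Function('N')(g, y) = Add(5, Mul(-1, g)) (Function('N')(g, y) = Add(0, Mul(-1, Add(g, -5))) = Add(0, Mul(-1, Add(-5, g))) = Add(0, Add(5, Mul(-1, g))) = Add(5, Mul(-1, g)))
Add(19088, Function('N')(176, 108)) = Add(19088, Add(5, Mul(-1, 176))) = Add(19088, Add(5, -176)) = Add(19088, -171) = 18917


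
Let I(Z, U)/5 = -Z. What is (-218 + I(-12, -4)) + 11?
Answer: -147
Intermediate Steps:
I(Z, U) = -5*Z (I(Z, U) = 5*(-Z) = -5*Z)
(-218 + I(-12, -4)) + 11 = (-218 - 5*(-12)) + 11 = (-218 + 60) + 11 = -158 + 11 = -147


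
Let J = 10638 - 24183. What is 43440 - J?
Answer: 56985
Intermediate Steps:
J = -13545
43440 - J = 43440 - 1*(-13545) = 43440 + 13545 = 56985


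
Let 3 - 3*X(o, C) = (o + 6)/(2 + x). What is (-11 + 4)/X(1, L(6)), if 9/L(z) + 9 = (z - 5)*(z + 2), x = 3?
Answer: -105/8 ≈ -13.125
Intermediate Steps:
L(z) = 9/(-9 + (-5 + z)*(2 + z)) (L(z) = 9/(-9 + (z - 5)*(z + 2)) = 9/(-9 + (-5 + z)*(2 + z)))
X(o, C) = ⅗ - o/15 (X(o, C) = 1 - (o + 6)/(3*(2 + 3)) = 1 - (6 + o)/(3*5) = 1 - (6/5 + o/5)/3 = 1 + (-⅖ - o/15) = ⅗ - o/15)
(-11 + 4)/X(1, L(6)) = (-11 + 4)/(⅗ - 1/15*1) = -7/(⅗ - 1/15) = -7/8/15 = -7*15/8 = -105/8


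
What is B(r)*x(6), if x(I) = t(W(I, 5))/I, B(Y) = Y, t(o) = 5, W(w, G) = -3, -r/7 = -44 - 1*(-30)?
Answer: 245/3 ≈ 81.667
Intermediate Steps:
r = 98 (r = -7*(-44 - 1*(-30)) = -7*(-44 + 30) = -7*(-14) = 98)
x(I) = 5/I
B(r)*x(6) = 98*(5/6) = 98*(5*(⅙)) = 98*(⅚) = 245/3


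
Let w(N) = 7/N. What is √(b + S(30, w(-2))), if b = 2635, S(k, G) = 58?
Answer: √2693 ≈ 51.894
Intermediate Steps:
√(b + S(30, w(-2))) = √(2635 + 58) = √2693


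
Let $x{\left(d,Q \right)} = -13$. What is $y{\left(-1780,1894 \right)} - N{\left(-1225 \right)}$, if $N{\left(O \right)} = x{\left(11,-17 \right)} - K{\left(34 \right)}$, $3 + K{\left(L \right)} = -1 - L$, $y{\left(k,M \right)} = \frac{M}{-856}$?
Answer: $- \frac{11647}{428} \approx -27.213$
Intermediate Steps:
$y{\left(k,M \right)} = - \frac{M}{856}$ ($y{\left(k,M \right)} = M \left(- \frac{1}{856}\right) = - \frac{M}{856}$)
$K{\left(L \right)} = -4 - L$ ($K{\left(L \right)} = -3 - \left(1 + L\right) = -4 - L$)
$N{\left(O \right)} = 25$ ($N{\left(O \right)} = -13 - \left(-4 - 34\right) = -13 - -38 = -13 + 38 = 25$)
$y{\left(-1780,1894 \right)} - N{\left(-1225 \right)} = \left(- \frac{1}{856}\right) 1894 - 25 = - \frac{947}{428} - 25 = - \frac{11647}{428}$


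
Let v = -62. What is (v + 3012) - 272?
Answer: 2678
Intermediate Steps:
(v + 3012) - 272 = (-62 + 3012) - 272 = 2950 - 272 = 2678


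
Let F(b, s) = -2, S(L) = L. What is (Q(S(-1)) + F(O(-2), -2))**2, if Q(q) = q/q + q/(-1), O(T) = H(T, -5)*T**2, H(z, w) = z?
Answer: 0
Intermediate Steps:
O(T) = T**3 (O(T) = T*T**2 = T**3)
Q(q) = 1 - q (Q(q) = 1 + q*(-1) = 1 - q)
(Q(S(-1)) + F(O(-2), -2))**2 = ((1 - 1*(-1)) - 2)**2 = ((1 + 1) - 2)**2 = (2 - 2)**2 = 0**2 = 0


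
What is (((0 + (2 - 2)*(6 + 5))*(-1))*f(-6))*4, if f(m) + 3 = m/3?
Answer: 0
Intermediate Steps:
f(m) = -3 + m/3
(((0 + (2 - 2)*(6 + 5))*(-1))*f(-6))*4 = (((0 + (2 - 2)*(6 + 5))*(-1))*(-3 + (1/3)*(-6)))*4 = (((0 + 0*11)*(-1))*(-3 - 2))*4 = (((0 + 0)*(-1))*(-5))*4 = ((0*(-1))*(-5))*4 = (0*(-5))*4 = 0*4 = 0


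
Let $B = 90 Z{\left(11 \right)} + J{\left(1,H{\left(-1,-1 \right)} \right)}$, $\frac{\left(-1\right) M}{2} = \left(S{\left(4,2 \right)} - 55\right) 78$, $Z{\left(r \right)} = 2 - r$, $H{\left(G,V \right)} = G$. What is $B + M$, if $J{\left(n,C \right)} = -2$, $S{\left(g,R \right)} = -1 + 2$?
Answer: $7612$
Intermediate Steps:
$S{\left(g,R \right)} = 1$
$M = 8424$ ($M = - 2 \left(1 - 55\right) 78 = - 2 \left(\left(-54\right) 78\right) = \left(-2\right) \left(-4212\right) = 8424$)
$B = -812$ ($B = 90 \left(2 - 11\right) - 2 = 90 \left(-9\right) - 2 = -810 - 2 = -812$)
$B + M = -812 + 8424 = 7612$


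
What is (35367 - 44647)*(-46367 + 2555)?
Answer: 406575360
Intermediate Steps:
(35367 - 44647)*(-46367 + 2555) = -9280*(-43812) = 406575360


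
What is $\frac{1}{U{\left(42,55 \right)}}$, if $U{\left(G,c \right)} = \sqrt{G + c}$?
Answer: $\frac{\sqrt{97}}{97} \approx 0.10153$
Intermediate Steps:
$\frac{1}{U{\left(42,55 \right)}} = \frac{1}{\sqrt{42 + 55}} = \frac{1}{\sqrt{97}} = \frac{\sqrt{97}}{97}$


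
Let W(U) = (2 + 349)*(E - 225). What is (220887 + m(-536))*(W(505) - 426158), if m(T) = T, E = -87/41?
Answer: -4570297887490/41 ≈ -1.1147e+11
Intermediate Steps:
E = -87/41 (E = -87*1/41 = -87/41 ≈ -2.1220)
W(U) = -3268512/41 (W(U) = (2 + 349)*(-87/41 - 225) = 351*(-9312/41) = -3268512/41)
(220887 + m(-536))*(W(505) - 426158) = (220887 - 536)*(-3268512/41 - 426158) = 220351*(-20740990/41) = -4570297887490/41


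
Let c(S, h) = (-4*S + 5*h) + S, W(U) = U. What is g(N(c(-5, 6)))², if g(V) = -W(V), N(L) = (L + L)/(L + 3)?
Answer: 225/64 ≈ 3.5156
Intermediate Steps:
c(S, h) = -3*S + 5*h
N(L) = 2*L/(3 + L) (N(L) = (2*L)/(3 + L) = 2*L/(3 + L))
g(V) = -V
g(N(c(-5, 6)))² = (-2*(-3*(-5) + 5*6)/(3 + (-3*(-5) + 5*6)))² = (-2*(15 + 30)/(3 + (15 + 30)))² = (-2*45/(3 + 45))² = (-2*45/48)² = (-1*15/8)² = (-15/8)² = 225/64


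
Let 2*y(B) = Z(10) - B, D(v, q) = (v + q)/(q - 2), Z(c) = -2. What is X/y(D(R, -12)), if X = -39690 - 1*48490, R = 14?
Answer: 1234520/13 ≈ 94963.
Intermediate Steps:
D(v, q) = (q + v)/(-2 + q)
y(B) = -1 - B/2 (y(B) = (-2 - B)/2 = -1 - B/2)
X = -88180 (X = -39690 - 48490 = -88180)
X/y(D(R, -12)) = -88180/(-1 - (-12 + 14)/(2*(-2 - 12))) = -88180/(-1 - 2/(2*(-14))) = -88180/(-1 - (-1)*2/28) = -88180/(-1 - ½*(-⅐)) = -88180/(-1 + 1/14) = -88180/(-13/14) = -88180*(-14/13) = 1234520/13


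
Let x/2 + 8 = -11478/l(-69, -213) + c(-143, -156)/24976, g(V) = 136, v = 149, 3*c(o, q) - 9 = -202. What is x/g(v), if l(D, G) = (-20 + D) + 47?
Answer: 19877135/5095104 ≈ 3.9012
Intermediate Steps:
c(o, q) = -193/3 (c(o, q) = 3 + (1/3)*(-202) = 3 - 202/3 = -193/3)
l(D, G) = 27 + D
x = 19877135/37464 (x = -16 + 2*(-11478/(27 - 69) - 193/3/24976) = -16 + 2*(-11478/(-42) - 193/3*1/24976) = -16 + 2*(-11478*(-1/42) - 193/74928) = -16 + 2*(1913/7 - 193/74928) = -16 + 2*(20476559/74928) = -16 + 20476559/37464 = 19877135/37464 ≈ 530.57)
x/g(v) = (19877135/37464)/136 = (19877135/37464)*(1/136) = 19877135/5095104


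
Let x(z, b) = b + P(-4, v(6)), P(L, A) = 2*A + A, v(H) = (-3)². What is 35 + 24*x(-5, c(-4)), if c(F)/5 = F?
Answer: 203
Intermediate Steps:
v(H) = 9
c(F) = 5*F
P(L, A) = 3*A
x(z, b) = 27 + b (x(z, b) = b + 3*9 = b + 27 = 27 + b)
35 + 24*x(-5, c(-4)) = 35 + 24*(27 + 5*(-4)) = 35 + 24*(27 - 20) = 35 + 24*7 = 35 + 168 = 203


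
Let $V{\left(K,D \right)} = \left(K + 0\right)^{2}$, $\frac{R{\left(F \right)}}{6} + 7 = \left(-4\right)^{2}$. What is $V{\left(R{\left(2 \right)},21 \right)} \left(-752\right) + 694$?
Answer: $-2192138$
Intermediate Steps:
$R{\left(F \right)} = 54$ ($R{\left(F \right)} = -42 + 6 \left(-4\right)^{2} = -42 + 6 \cdot 16 = -42 + 96 = 54$)
$V{\left(K,D \right)} = K^{2}$
$V{\left(R{\left(2 \right)},21 \right)} \left(-752\right) + 694 = 54^{2} \left(-752\right) + 694 = 2916 \left(-752\right) + 694 = -2192832 + 694 = -2192138$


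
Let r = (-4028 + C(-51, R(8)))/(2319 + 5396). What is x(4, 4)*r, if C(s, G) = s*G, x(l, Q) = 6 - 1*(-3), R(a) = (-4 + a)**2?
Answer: -43596/7715 ≈ -5.6508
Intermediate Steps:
x(l, Q) = 9 (x(l, Q) = 6 + 3 = 9)
C(s, G) = G*s
r = -4844/7715 (r = (-4028 + (-4 + 8)**2*(-51))/(2319 + 5396) = (-4028 + 4**2*(-51))/7715 = (-4028 + 16*(-51))*(1/7715) = (-4028 - 816)*(1/7715) = -4844*1/7715 = -4844/7715 ≈ -0.62787)
x(4, 4)*r = 9*(-4844/7715) = -43596/7715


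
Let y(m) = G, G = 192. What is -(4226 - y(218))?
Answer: -4034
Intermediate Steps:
y(m) = 192
-(4226 - y(218)) = -(4226 - 1*192) = -(4226 - 192) = -1*4034 = -4034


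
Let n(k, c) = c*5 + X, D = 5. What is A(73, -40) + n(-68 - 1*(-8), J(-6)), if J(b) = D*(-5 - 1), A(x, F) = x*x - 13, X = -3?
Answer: 5163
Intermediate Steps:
A(x, F) = -13 + x² (A(x, F) = x² - 13 = -13 + x²)
J(b) = -30 (J(b) = 5*(-5 - 1) = 5*(-6) = -30)
n(k, c) = -3 + 5*c (n(k, c) = c*5 - 3 = 5*c - 3 = -3 + 5*c)
A(73, -40) + n(-68 - 1*(-8), J(-6)) = (-13 + 73²) + (-3 + 5*(-30)) = (-13 + 5329) + (-3 - 150) = 5316 - 153 = 5163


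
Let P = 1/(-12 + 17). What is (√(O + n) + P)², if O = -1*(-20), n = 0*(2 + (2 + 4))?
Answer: 501/25 + 4*√5/5 ≈ 21.829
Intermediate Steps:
P = ⅕ (P = 1/5 = ⅕ ≈ 0.20000)
n = 0 (n = 0*(2 + 6) = 0*8 = 0)
O = 20
(√(O + n) + P)² = (√(20 + 0) + ⅕)² = (√20 + ⅕)² = (2*√5 + ⅕)² = (⅕ + 2*√5)²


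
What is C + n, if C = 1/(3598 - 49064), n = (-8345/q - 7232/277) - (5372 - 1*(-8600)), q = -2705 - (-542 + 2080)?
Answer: -747907476512309/53436689926 ≈ -13996.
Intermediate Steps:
q = -4243 (q = -2705 - 1*1538 = -2705 - 1538 = -4243)
n = -16449819103/1175311 (n = (-8345/(-4243) - 7232/277) - (5372 - 1*(-8600)) = (-8345*(-1/4243) - 7232*1/277) - (5372 + 8600) = (8345/4243 - 7232/277) - 1*13972 = -28373811/1175311 - 13972 = -16449819103/1175311 ≈ -13996.)
C = -1/45466 (C = 1/(-45466) = -1/45466 ≈ -2.1994e-5)
C + n = -1/45466 - 16449819103/1175311 = -747907476512309/53436689926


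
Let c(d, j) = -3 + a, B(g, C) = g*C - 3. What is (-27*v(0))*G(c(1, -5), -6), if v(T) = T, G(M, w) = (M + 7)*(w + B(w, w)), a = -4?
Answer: 0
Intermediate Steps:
B(g, C) = -3 + C*g (B(g, C) = C*g - 3 = -3 + C*g)
c(d, j) = -7 (c(d, j) = -3 - 4 = -7)
G(M, w) = (7 + M)*(-3 + w + w²) (G(M, w) = (M + 7)*(w + (-3 + w*w)) = (7 + M)*(w + (-3 + w²)) = (7 + M)*(-3 + w + w²))
(-27*v(0))*G(c(1, -5), -6) = (-27*0)*(-21 + 7*(-6) + 7*(-6)² - 7*(-6) - 7*(-3 + (-6)²)) = 0*(-21 - 42 + 7*36 + 42 - 7*(-3 + 36)) = 0*(-21 - 42 + 252 + 42 - 7*33) = 0*(-21 - 42 + 252 + 42 - 231) = 0*0 = 0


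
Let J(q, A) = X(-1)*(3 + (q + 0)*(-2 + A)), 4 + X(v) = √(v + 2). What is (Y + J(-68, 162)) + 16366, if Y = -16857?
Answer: 32140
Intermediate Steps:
X(v) = -4 + √(2 + v) (X(v) = -4 + √(v + 2) = -4 + √(2 + v))
J(q, A) = -9 - 3*q*(-2 + A) (J(q, A) = (-4 + √(2 - 1))*(3 + (q + 0)*(-2 + A)) = (-4 + √1)*(3 + q*(-2 + A)) = (-4 + 1)*(3 + q*(-2 + A)) = -3*(3 + q*(-2 + A)) = -9 - 3*q*(-2 + A))
(Y + J(-68, 162)) + 16366 = (-16857 + (-9 + 6*(-68) - 3*162*(-68))) + 16366 = (-16857 + (-9 - 408 + 33048)) + 16366 = (-16857 + 32631) + 16366 = 15774 + 16366 = 32140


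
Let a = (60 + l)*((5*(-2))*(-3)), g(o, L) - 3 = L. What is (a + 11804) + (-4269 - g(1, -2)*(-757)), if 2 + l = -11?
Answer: 9702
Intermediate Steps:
l = -13 (l = -2 - 11 = -13)
g(o, L) = 3 + L
a = 1410 (a = (60 - 13)*((5*(-2))*(-3)) = 47*(-10*(-3)) = 47*30 = 1410)
(a + 11804) + (-4269 - g(1, -2)*(-757)) = (1410 + 11804) + (-4269 - (3 - 2)*(-757)) = 13214 + (-4269 - (-757)) = 13214 + (-4269 - 1*(-757)) = 13214 + (-4269 + 757) = 13214 - 3512 = 9702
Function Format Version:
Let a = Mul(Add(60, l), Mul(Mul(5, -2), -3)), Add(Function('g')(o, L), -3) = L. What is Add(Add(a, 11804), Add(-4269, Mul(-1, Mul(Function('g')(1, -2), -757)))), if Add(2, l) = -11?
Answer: 9702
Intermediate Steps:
l = -13 (l = Add(-2, -11) = -13)
Function('g')(o, L) = Add(3, L)
a = 1410 (a = Mul(Add(60, -13), Mul(Mul(5, -2), -3)) = Mul(47, Mul(-10, -3)) = Mul(47, 30) = 1410)
Add(Add(a, 11804), Add(-4269, Mul(-1, Mul(Function('g')(1, -2), -757)))) = Add(Add(1410, 11804), Add(-4269, Mul(-1, Mul(Add(3, -2), -757)))) = Add(13214, Add(-4269, Mul(-1, Mul(1, -757)))) = Add(13214, Add(-4269, Mul(-1, -757))) = Add(13214, Add(-4269, 757)) = Add(13214, -3512) = 9702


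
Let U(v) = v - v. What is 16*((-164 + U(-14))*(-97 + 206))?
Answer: -286016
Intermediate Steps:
U(v) = 0
16*((-164 + U(-14))*(-97 + 206)) = 16*((-164 + 0)*(-97 + 206)) = 16*(-164*109) = 16*(-17876) = -286016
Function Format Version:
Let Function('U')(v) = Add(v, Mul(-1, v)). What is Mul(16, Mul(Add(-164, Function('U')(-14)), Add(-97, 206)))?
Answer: -286016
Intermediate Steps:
Function('U')(v) = 0
Mul(16, Mul(Add(-164, Function('U')(-14)), Add(-97, 206))) = Mul(16, Mul(Add(-164, 0), Add(-97, 206))) = Mul(16, Mul(-164, 109)) = Mul(16, -17876) = -286016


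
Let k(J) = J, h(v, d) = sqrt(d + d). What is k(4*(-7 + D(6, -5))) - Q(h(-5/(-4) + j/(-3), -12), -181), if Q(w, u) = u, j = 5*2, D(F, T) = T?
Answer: 133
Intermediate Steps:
j = 10
h(v, d) = sqrt(2)*sqrt(d) (h(v, d) = sqrt(2*d) = sqrt(2)*sqrt(d))
k(4*(-7 + D(6, -5))) - Q(h(-5/(-4) + j/(-3), -12), -181) = 4*(-7 - 5) - 1*(-181) = 4*(-12) + 181 = -48 + 181 = 133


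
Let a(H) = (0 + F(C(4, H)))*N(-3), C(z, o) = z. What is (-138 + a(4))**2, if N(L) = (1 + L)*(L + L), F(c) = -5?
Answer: 39204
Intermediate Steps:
N(L) = 2*L*(1 + L) (N(L) = (1 + L)*(2*L) = 2*L*(1 + L))
a(H) = -60 (a(H) = (0 - 5)*(2*(-3)*(1 - 3)) = -10*(-3)*(-2) = -5*12 = -60)
(-138 + a(4))**2 = (-138 - 60)**2 = (-198)**2 = 39204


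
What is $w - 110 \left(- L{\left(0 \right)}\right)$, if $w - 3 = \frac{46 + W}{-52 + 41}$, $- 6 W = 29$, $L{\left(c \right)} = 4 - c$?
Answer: $\frac{28991}{66} \approx 439.26$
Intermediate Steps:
$W = - \frac{29}{6}$ ($W = \left(- \frac{1}{6}\right) 29 = - \frac{29}{6} \approx -4.8333$)
$w = - \frac{49}{66}$ ($w = 3 + \frac{46 - \frac{29}{6}}{-52 + 41} = 3 + \frac{247}{6 \left(-11\right)} = 3 + \frac{247}{6} \left(- \frac{1}{11}\right) = 3 - \frac{247}{66} = - \frac{49}{66} \approx -0.74242$)
$w - 110 \left(- L{\left(0 \right)}\right) = - \frac{49}{66} - 110 \left(- (4 - 0)\right) = - \frac{49}{66} - 110 \left(- (4 + 0)\right) = - \frac{49}{66} - 110 \left(\left(-1\right) 4\right) = - \frac{49}{66} - -440 = - \frac{49}{66} + 440 = \frac{28991}{66}$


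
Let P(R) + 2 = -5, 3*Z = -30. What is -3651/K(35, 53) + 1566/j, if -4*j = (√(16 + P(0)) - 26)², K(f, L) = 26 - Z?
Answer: -718961/6348 ≈ -113.26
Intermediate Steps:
Z = -10 (Z = (⅓)*(-30) = -10)
P(R) = -7 (P(R) = -2 - 5 = -7)
K(f, L) = 36 (K(f, L) = 26 - 1*(-10) = 26 + 10 = 36)
j = -529/4 (j = -(√(16 - 7) - 26)²/4 = -(√9 - 26)²/4 = -(3 - 26)²/4 = -¼*(-23)² = -¼*529 = -529/4 ≈ -132.25)
-3651/K(35, 53) + 1566/j = -3651/36 + 1566/(-529/4) = -3651*1/36 + 1566*(-4/529) = -1217/12 - 6264/529 = -718961/6348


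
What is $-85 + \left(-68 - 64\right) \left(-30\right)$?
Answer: $3875$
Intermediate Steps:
$-85 + \left(-68 - 64\right) \left(-30\right) = -85 - -3960 = -85 + 3960 = 3875$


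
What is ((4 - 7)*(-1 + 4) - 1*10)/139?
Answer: -19/139 ≈ -0.13669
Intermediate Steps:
((4 - 7)*(-1 + 4) - 1*10)/139 = (-3*3 - 10)*(1/139) = (-9 - 10)*(1/139) = -19*1/139 = -19/139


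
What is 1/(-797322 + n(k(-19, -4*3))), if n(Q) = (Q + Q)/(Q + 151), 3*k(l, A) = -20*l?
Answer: -833/664168466 ≈ -1.2542e-6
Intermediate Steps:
k(l, A) = -20*l/3 (k(l, A) = (-20*l)/3 = -20*l/3)
n(Q) = 2*Q/(151 + Q) (n(Q) = (2*Q)/(151 + Q) = 2*Q/(151 + Q))
1/(-797322 + n(k(-19, -4*3))) = 1/(-797322 + 2*(-20/3*(-19))/(151 - 20/3*(-19))) = 1/(-797322 + 2*(380/3)/(151 + 380/3)) = 1/(-797322 + 2*(380/3)/(833/3)) = 1/(-797322 + 2*(380/3)*(3/833)) = 1/(-797322 + 760/833) = 1/(-664168466/833) = -833/664168466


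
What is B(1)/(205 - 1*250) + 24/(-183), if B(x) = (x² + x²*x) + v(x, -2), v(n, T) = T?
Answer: -8/61 ≈ -0.13115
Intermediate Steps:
B(x) = -2 + x² + x³ (B(x) = (x² + x²*x) - 2 = (x² + x³) - 2 = -2 + x² + x³)
B(1)/(205 - 1*250) + 24/(-183) = (-2 + 1² + 1³)/(205 - 1*250) + 24/(-183) = (-2 + 1 + 1)/(205 - 250) + 24*(-1/183) = 0/(-45) - 8/61 = 0*(-1/45) - 8/61 = 0 - 8/61 = -8/61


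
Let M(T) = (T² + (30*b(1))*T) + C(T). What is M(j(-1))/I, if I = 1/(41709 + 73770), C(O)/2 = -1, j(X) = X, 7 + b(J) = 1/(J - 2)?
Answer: 27599481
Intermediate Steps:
b(J) = -7 + 1/(-2 + J) (b(J) = -7 + 1/(J - 2) = -7 + 1/(-2 + J))
C(O) = -2 (C(O) = 2*(-1) = -2)
M(T) = -2 + T² - 240*T (M(T) = (T² + (30*((15 - 7*1)/(-2 + 1)))*T) - 2 = (T² + (30*((15 - 7)/(-1)))*T) - 2 = (T² + (30*(-1*8))*T) - 2 = (T² + (30*(-8))*T) - 2 = (T² - 240*T) - 2 = -2 + T² - 240*T)
I = 1/115479 ≈ 8.6596e-6
M(j(-1))/I = (-2 + (-1)² - 240*(-1))/(1/115479) = (-2 + 1 + 240)*115479 = 239*115479 = 27599481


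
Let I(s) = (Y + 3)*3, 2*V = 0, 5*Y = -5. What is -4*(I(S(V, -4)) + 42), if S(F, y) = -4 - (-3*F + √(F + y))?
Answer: -192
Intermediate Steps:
Y = -1 (Y = (⅕)*(-5) = -1)
V = 0 (V = (½)*0 = 0)
S(F, y) = -4 - √(F + y) + 3*F (S(F, y) = -4 - (√(F + y) - 3*F) = -4 + (-√(F + y) + 3*F) = -4 - √(F + y) + 3*F)
I(s) = 6 (I(s) = (-1 + 3)*3 = 2*3 = 6)
-4*(I(S(V, -4)) + 42) = -4*(6 + 42) = -4*48 = -192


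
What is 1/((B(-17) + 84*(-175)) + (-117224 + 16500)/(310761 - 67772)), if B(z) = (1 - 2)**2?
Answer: -242989/3571796035 ≈ -6.8030e-5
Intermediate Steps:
B(z) = 1 (B(z) = (-1)**2 = 1)
1/((B(-17) + 84*(-175)) + (-117224 + 16500)/(310761 - 67772)) = 1/((1 + 84*(-175)) + (-117224 + 16500)/(310761 - 67772)) = 1/((1 - 14700) - 100724/242989) = 1/(-14699 - 100724*1/242989) = 1/(-14699 - 100724/242989) = 1/(-3571796035/242989) = -242989/3571796035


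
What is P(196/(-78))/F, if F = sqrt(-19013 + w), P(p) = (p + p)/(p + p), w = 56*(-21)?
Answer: -I*sqrt(20189)/20189 ≈ -0.0070379*I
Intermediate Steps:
w = -1176
P(p) = 1 (P(p) = (2*p)/((2*p)) = (2*p)*(1/(2*p)) = 1)
F = I*sqrt(20189) (F = sqrt(-19013 - 1176) = sqrt(-20189) = I*sqrt(20189) ≈ 142.09*I)
P(196/(-78))/F = 1/(I*sqrt(20189)) = 1*(-I*sqrt(20189)/20189) = -I*sqrt(20189)/20189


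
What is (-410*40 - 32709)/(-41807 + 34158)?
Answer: 49109/7649 ≈ 6.4203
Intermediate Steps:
(-410*40 - 32709)/(-41807 + 34158) = (-16400 - 32709)/(-7649) = -49109*(-1/7649) = 49109/7649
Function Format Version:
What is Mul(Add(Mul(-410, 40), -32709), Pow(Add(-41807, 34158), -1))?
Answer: Rational(49109, 7649) ≈ 6.4203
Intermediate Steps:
Mul(Add(Mul(-410, 40), -32709), Pow(Add(-41807, 34158), -1)) = Mul(Add(-16400, -32709), Pow(-7649, -1)) = Mul(-49109, Rational(-1, 7649)) = Rational(49109, 7649)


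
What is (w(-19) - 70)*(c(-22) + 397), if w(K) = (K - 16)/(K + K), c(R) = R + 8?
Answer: -1005375/38 ≈ -26457.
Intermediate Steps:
c(R) = 8 + R
w(K) = (-16 + K)/(2*K) (w(K) = (-16 + K)/((2*K)) = (-16 + K)*(1/(2*K)) = (-16 + K)/(2*K))
(w(-19) - 70)*(c(-22) + 397) = ((½)*(-16 - 19)/(-19) - 70)*((8 - 22) + 397) = ((½)*(-1/19)*(-35) - 70)*(-14 + 397) = (35/38 - 70)*383 = -2625/38*383 = -1005375/38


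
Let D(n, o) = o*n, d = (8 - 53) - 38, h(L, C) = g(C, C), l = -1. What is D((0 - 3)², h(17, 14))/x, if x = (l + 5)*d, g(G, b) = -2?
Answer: 9/166 ≈ 0.054217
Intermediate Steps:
h(L, C) = -2
d = -83 (d = -45 - 38 = -83)
x = -332 (x = (-1 + 5)*(-83) = 4*(-83) = -332)
D(n, o) = n*o
D((0 - 3)², h(17, 14))/x = ((0 - 3)²*(-2))/(-332) = ((-3)²*(-2))*(-1/332) = (9*(-2))*(-1/332) = -18*(-1/332) = 9/166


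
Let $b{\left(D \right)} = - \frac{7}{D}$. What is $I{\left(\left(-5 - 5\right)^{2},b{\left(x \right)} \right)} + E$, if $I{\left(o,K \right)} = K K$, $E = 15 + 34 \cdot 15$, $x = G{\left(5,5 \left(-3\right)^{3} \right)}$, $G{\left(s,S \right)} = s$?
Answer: $\frac{13174}{25} \approx 526.96$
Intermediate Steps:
$x = 5$
$E = 525$ ($E = 15 + 510 = 525$)
$I{\left(o,K \right)} = K^{2}$
$I{\left(\left(-5 - 5\right)^{2},b{\left(x \right)} \right)} + E = \left(- \frac{7}{5}\right)^{2} + 525 = \frac{49}{25} + 525 = \frac{13174}{25}$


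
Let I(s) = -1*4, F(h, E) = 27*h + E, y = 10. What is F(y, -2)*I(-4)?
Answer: -1072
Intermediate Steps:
F(h, E) = E + 27*h
I(s) = -4
F(y, -2)*I(-4) = (-2 + 27*10)*(-4) = (-2 + 270)*(-4) = 268*(-4) = -1072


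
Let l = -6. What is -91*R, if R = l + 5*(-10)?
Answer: 5096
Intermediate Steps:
R = -56 (R = -6 + 5*(-10) = -6 - 50 = -56)
-91*R = -91*(-56) = 5096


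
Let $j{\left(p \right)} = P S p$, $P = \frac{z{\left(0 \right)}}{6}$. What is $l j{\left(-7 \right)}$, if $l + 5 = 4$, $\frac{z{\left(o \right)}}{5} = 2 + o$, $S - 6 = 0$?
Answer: $70$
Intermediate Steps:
$S = 6$ ($S = 6 + 0 = 6$)
$z{\left(o \right)} = 10 + 5 o$ ($z{\left(o \right)} = 5 \left(2 + o\right) = 10 + 5 o$)
$P = \frac{5}{3}$ ($P = \frac{10 + 5 \cdot 0}{6} = \left(10 + 0\right) \frac{1}{6} = 10 \cdot \frac{1}{6} = \frac{5}{3} \approx 1.6667$)
$j{\left(p \right)} = 10 p$ ($j{\left(p \right)} = \frac{5}{3} \cdot 6 p = 10 p$)
$l = -1$ ($l = -5 + 4 = -1$)
$l j{\left(-7 \right)} = - 10 \left(-7\right) = \left(-1\right) \left(-70\right) = 70$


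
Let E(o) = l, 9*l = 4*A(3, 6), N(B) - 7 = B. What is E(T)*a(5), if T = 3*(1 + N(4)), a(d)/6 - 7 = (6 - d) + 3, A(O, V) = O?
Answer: 88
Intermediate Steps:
N(B) = 7 + B
a(d) = 96 - 6*d (a(d) = 42 + 6*((6 - d) + 3) = 42 + 6*(9 - d) = 42 + (54 - 6*d) = 96 - 6*d)
T = 36 (T = 3*(1 + (7 + 4)) = 3*(1 + 11) = 3*12 = 36)
l = 4/3 (l = (4*3)/9 = (⅑)*12 = 4/3 ≈ 1.3333)
E(o) = 4/3
E(T)*a(5) = 4*(96 - 6*5)/3 = 4*(96 - 30)/3 = (4/3)*66 = 88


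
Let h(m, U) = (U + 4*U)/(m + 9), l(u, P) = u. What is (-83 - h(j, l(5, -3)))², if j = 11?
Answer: 113569/16 ≈ 7098.1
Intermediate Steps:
h(m, U) = 5*U/(9 + m) (h(m, U) = (5*U)/(9 + m) = 5*U/(9 + m))
(-83 - h(j, l(5, -3)))² = (-83 - 5*5/(9 + 11))² = (-83 - 5*5/20)² = (-83 - 1*5/4)² = (-83 - 5/4)² = (-337/4)² = 113569/16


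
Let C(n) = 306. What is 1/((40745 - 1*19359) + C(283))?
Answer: 1/21692 ≈ 4.6100e-5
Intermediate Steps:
1/((40745 - 1*19359) + C(283)) = 1/((40745 - 1*19359) + 306) = 1/((40745 - 19359) + 306) = 1/(21386 + 306) = 1/21692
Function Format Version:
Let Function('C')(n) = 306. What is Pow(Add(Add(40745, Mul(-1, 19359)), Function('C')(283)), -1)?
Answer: Rational(1, 21692) ≈ 4.6100e-5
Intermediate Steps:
Pow(Add(Add(40745, Mul(-1, 19359)), Function('C')(283)), -1) = Pow(Add(Add(40745, Mul(-1, 19359)), 306), -1) = Pow(Add(Add(40745, -19359), 306), -1) = Pow(Add(21386, 306), -1) = Pow(21692, -1) = Rational(1, 21692)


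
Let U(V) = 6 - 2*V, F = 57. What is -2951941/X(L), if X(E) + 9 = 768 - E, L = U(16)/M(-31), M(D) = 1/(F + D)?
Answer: -2951941/1435 ≈ -2057.1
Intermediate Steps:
M(D) = 1/(57 + D)
L = -676 (L = (6 - 2*16)/(1/(57 - 31)) = (6 - 32)/(1/26) = -26/1/26 = -26*26 = -676)
X(E) = 759 - E (X(E) = -9 + (768 - E) = 759 - E)
-2951941/X(L) = -2951941/(759 - 1*(-676)) = -2951941/(759 + 676) = -2951941/1435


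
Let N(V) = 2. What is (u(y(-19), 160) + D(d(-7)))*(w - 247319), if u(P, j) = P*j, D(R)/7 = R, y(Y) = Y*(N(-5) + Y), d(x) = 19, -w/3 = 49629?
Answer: -20528621478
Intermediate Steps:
w = -148887 (w = -3*49629 = -148887)
y(Y) = Y*(2 + Y)
D(R) = 7*R
(u(y(-19), 160) + D(d(-7)))*(w - 247319) = (-19*(2 - 19)*160 + 7*19)*(-148887 - 247319) = (-19*(-17)*160 + 133)*(-396206) = (323*160 + 133)*(-396206) = (51680 + 133)*(-396206) = 51813*(-396206) = -20528621478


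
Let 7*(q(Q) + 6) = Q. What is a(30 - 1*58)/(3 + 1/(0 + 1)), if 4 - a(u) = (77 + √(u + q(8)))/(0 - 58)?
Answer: 309/232 + I*√1610/1624 ≈ 1.3319 + 0.024707*I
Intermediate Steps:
q(Q) = -6 + Q/7
a(u) = 309/58 + √(-34/7 + u)/58 (a(u) = 4 - (77 + √(u + (-6 + (⅐)*8)))/(0 - 58) = 4 - (77 + √(u + (-6 + 8/7)))/(-58) = 4 - (77 + √(u - 34/7))*(-1)/58 = 4 - (77 + √(-34/7 + u))*(-1)/58 = 4 - (-77/58 - √(-34/7 + u)/58) = 4 + (77/58 + √(-34/7 + u)/58) = 309/58 + √(-34/7 + u)/58)
a(30 - 1*58)/(3 + 1/(0 + 1)) = (309/58 + √(-238 + 49*(30 - 1*58))/406)/(3 + 1/(0 + 1)) = (309/58 + √(-238 + 49*(30 - 58))/406)/(3 + 1/1) = (309/58 + √(-238 + 49*(-28))/406)/(3 + 1) = (309/58 + √(-238 - 1372)/406)/4 = (309/58 + √(-1610)/406)/4 = (309/58 + (I*√1610)/406)/4 = (309/58 + I*√1610/406)/4 = 309/232 + I*√1610/1624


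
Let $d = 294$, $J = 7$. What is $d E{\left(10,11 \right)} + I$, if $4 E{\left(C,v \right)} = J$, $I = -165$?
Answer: $\frac{699}{2} \approx 349.5$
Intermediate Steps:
$E{\left(C,v \right)} = \frac{7}{4}$ ($E{\left(C,v \right)} = \frac{1}{4} \cdot 7 = \frac{7}{4}$)
$d E{\left(10,11 \right)} + I = 294 \cdot \frac{7}{4} - 165 = \frac{1029}{2} - 165 = \frac{699}{2}$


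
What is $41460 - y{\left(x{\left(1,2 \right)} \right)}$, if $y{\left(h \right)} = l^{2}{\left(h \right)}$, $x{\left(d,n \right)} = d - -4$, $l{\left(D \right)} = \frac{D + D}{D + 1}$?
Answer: $\frac{373115}{9} \approx 41457.0$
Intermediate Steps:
$l{\left(D \right)} = \frac{2 D}{1 + D}$
$x{\left(d,n \right)} = 4 + d$ ($x{\left(d,n \right)} = d + 4 = 4 + d$)
$y{\left(h \right)} = \frac{4 h^{2}}{\left(1 + h\right)^{2}}$ ($y{\left(h \right)} = \left(\frac{2 h}{1 + h}\right)^{2} = \frac{4 h^{2}}{\left(1 + h\right)^{2}}$)
$41460 - y{\left(x{\left(1,2 \right)} \right)} = 41460 - \frac{4 \left(4 + 1\right)^{2}}{\left(1 + \left(4 + 1\right)\right)^{2}} = 41460 - \frac{4 \cdot 5^{2}}{\left(1 + 5\right)^{2}} = 41460 - 4 \cdot 25 \cdot \frac{1}{36} = 41460 - \frac{25}{9} = \frac{373115}{9}$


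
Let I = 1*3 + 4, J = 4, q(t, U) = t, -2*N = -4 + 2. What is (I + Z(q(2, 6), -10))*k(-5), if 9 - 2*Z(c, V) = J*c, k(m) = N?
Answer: 15/2 ≈ 7.5000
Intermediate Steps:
N = 1 (N = -(-4 + 2)/2 = -½*(-2) = 1)
k(m) = 1
I = 7 (I = 3 + 4 = 7)
Z(c, V) = 9/2 - 2*c
(I + Z(q(2, 6), -10))*k(-5) = (7 + (9/2 - 2*2))*1 = (7 + (9/2 - 4))*1 = (7 + ½)*1 = (15/2)*1 = 15/2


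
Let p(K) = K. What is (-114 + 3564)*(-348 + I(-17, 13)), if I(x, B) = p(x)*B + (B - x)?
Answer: -1859550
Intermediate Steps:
I(x, B) = B - x + B*x (I(x, B) = x*B + (B - x) = B*x + (B - x) = B - x + B*x)
(-114 + 3564)*(-348 + I(-17, 13)) = (-114 + 3564)*(-348 + (13 - 1*(-17) + 13*(-17))) = 3450*(-348 + (13 + 17 - 221)) = 3450*(-348 - 191) = 3450*(-539) = -1859550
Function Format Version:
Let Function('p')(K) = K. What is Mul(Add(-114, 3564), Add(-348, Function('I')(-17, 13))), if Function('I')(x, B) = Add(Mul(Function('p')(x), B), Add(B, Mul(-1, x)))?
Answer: -1859550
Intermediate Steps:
Function('I')(x, B) = Add(B, Mul(-1, x), Mul(B, x)) (Function('I')(x, B) = Add(Mul(x, B), Add(B, Mul(-1, x))) = Add(Mul(B, x), Add(B, Mul(-1, x))) = Add(B, Mul(-1, x), Mul(B, x)))
Mul(Add(-114, 3564), Add(-348, Function('I')(-17, 13))) = Mul(Add(-114, 3564), Add(-348, Add(13, Mul(-1, -17), Mul(13, -17)))) = Mul(3450, Add(-348, Add(13, 17, -221))) = Mul(3450, Add(-348, -191)) = Mul(3450, -539) = -1859550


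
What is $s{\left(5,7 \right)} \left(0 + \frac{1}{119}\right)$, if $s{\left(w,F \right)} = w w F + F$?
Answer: $\frac{26}{17} \approx 1.5294$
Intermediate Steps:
$s{\left(w,F \right)} = F + F w^{2}$ ($s{\left(w,F \right)} = w^{2} F + F = F w^{2} + F = F + F w^{2}$)
$s{\left(5,7 \right)} \left(0 + \frac{1}{119}\right) = 7 \left(1 + 5^{2}\right) \left(0 + \frac{1}{119}\right) = 7 \left(1 + 25\right) \left(0 + \frac{1}{119}\right) = 7 \cdot 26 \cdot \frac{1}{119} = 182 \cdot \frac{1}{119} = \frac{26}{17}$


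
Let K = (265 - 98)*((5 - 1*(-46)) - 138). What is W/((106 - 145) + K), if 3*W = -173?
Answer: 173/43704 ≈ 0.0039584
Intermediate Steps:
W = -173/3 (W = (1/3)*(-173) = -173/3 ≈ -57.667)
K = -14529 (K = 167*((5 + 46) - 138) = 167*(51 - 138) = 167*(-87) = -14529)
W/((106 - 145) + K) = -173/(3*((106 - 145) - 14529)) = -173/(3*(-39 - 14529)) = -173/3/(-14568) = -173/3*(-1/14568) = 173/43704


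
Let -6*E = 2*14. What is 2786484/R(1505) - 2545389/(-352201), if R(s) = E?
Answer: -1472085859203/2465407 ≈ -5.9710e+5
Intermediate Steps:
E = -14/3 ≈ -4.6667
R(s) = -14/3
2786484/R(1505) - 2545389/(-352201) = 2786484/(-14/3) - 2545389/(-352201) = 2786484*(-3/14) - 2545389*(-1/352201) = -4179726/7 + 2545389/352201 = -1472085859203/2465407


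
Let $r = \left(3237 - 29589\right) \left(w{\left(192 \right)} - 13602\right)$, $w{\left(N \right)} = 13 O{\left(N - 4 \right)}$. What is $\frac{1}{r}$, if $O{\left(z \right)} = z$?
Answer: $\frac{1}{294035616} \approx 3.4009 \cdot 10^{-9}$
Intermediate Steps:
$w{\left(N \right)} = -52 + 13 N$ ($w{\left(N \right)} = 13 \left(N - 4\right) = 13 \left(-4 + N\right) = -52 + 13 N$)
$r = 294035616$ ($r = \left(3237 - 29589\right) \left(\left(-52 + 13 \cdot 192\right) - 13602\right) = - 26352 \left(\left(-52 + 2496\right) - 13602\right) = - 26352 \left(2444 - 13602\right) = \left(-26352\right) \left(-11158\right) = 294035616$)
$\frac{1}{r} = \frac{1}{294035616}$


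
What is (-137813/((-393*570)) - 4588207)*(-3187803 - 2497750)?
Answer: 5843634753855123121/224010 ≈ 2.6086e+13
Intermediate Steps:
(-137813/((-393*570)) - 4588207)*(-3187803 - 2497750) = (-137813/(-224010) - 4588207)*(-5685553) = (-137813*(-1/224010) - 4588207)*(-5685553) = (137813/224010 - 4588207)*(-5685553) = -1027804112257/224010*(-5685553) = 5843634753855123121/224010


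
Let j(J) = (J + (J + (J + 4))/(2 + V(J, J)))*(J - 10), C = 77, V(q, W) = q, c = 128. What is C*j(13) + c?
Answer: 3593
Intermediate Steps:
j(J) = (-10 + J)*(J + (4 + 2*J)/(2 + J)) (j(J) = (J + (J + (J + 4))/(2 + J))*(J - 10) = (J + (J + (4 + J))/(2 + J))*(-10 + J) = (J + (4 + 2*J)/(2 + J))*(-10 + J) = (-10 + J)*(J + (4 + 2*J)/(2 + J)))
C*j(13) + c = 77*(-20 + 13² - 8*13) + 128 = 77*(-20 + 169 - 104) + 128 = 77*45 + 128 = 3465 + 128 = 3593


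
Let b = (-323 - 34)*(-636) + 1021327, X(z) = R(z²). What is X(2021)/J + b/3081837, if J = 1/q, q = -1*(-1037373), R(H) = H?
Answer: 1187092461610006820/280167 ≈ 4.2371e+12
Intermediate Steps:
X(z) = z²
b = 1248379 (b = -357*(-636) + 1021327 = 227052 + 1021327 = 1248379)
q = 1037373
J = 1/1037373 ≈ 9.6397e-7
X(2021)/J + b/3081837 = 2021²/(1/1037373) + 1248379/3081837 = 4084441*1037373 + 1248379*(1/3081837) = 4237088813493 + 113489/280167 = 1187092461610006820/280167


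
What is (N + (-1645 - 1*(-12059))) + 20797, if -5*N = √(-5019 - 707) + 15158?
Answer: 140897/5 - I*√5726/5 ≈ 28179.0 - 15.134*I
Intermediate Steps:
N = -15158/5 - I*√5726/5 (N = -(√(-5019 - 707) + 15158)/5 = -(√(-5726) + 15158)/5 = -(I*√5726 + 15158)/5 = -(15158 + I*√5726)/5 = -15158/5 - I*√5726/5 ≈ -3031.6 - 15.134*I)
(N + (-1645 - 1*(-12059))) + 20797 = ((-15158/5 - I*√5726/5) + (-1645 - 1*(-12059))) + 20797 = ((-15158/5 - I*√5726/5) + (-1645 + 12059)) + 20797 = ((-15158/5 - I*√5726/5) + 10414) + 20797 = (36912/5 - I*√5726/5) + 20797 = 140897/5 - I*√5726/5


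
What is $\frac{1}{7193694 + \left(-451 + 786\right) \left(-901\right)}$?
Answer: $\frac{1}{6891859} \approx 1.451 \cdot 10^{-7}$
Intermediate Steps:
$\frac{1}{7193694 + \left(-451 + 786\right) \left(-901\right)} = \frac{1}{7193694 + 335 \left(-901\right)} = \frac{1}{7193694 - 301835} = \frac{1}{6891859}$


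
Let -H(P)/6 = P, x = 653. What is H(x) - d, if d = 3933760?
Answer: -3937678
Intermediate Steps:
H(P) = -6*P
H(x) - d = -6*653 - 1*3933760 = -3918 - 3933760 = -3937678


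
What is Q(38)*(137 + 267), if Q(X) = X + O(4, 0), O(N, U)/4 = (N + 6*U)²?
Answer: 41208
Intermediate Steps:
O(N, U) = 4*(N + 6*U)²
Q(X) = 64 + X (Q(X) = X + 4*(4 + 6*0)² = X + 4*(4 + 0)² = X + 4*4² = X + 4*16 = X + 64 = 64 + X)
Q(38)*(137 + 267) = (64 + 38)*(137 + 267) = 102*404 = 41208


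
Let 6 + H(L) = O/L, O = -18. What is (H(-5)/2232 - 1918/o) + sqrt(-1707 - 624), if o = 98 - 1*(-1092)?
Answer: -25499/15810 + 3*I*sqrt(259) ≈ -1.6128 + 48.28*I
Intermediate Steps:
H(L) = -6 - 18/L
o = 1190 (o = 98 + 1092 = 1190)
(H(-5)/2232 - 1918/o) + sqrt(-1707 - 624) = ((-6 - 18/(-5))/2232 - 1918/1190) + sqrt(-1707 - 624) = ((-6 - 18*(-1/5))*(1/2232) - 1918*1/1190) + sqrt(-2331) = ((-6 + 18/5)*(1/2232) - 137/85) + 3*I*sqrt(259) = (-12/5*1/2232 - 137/85) + 3*I*sqrt(259) = (-1/930 - 137/85) + 3*I*sqrt(259) = -25499/15810 + 3*I*sqrt(259)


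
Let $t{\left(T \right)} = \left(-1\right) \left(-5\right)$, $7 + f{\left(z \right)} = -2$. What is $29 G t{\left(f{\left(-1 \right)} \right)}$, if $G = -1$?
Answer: $-145$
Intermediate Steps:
$f{\left(z \right)} = -9$ ($f{\left(z \right)} = -7 - 2 = -9$)
$t{\left(T \right)} = 5$
$29 G t{\left(f{\left(-1 \right)} \right)} = 29 \left(-1\right) 5 = \left(-29\right) 5 = -145$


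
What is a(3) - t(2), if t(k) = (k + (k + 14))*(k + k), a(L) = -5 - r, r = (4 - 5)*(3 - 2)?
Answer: -76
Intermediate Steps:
r = -1 (r = -1*1 = -1)
a(L) = -4 (a(L) = -5 - 1*(-1) = -5 + 1 = -4)
t(k) = 2*k*(14 + 2*k) (t(k) = (k + (14 + k))*(2*k) = (14 + 2*k)*(2*k) = 2*k*(14 + 2*k))
a(3) - t(2) = -4 - 4*2*(7 + 2) = -4 - 4*2*9 = -4 - 1*72 = -4 - 72 = -76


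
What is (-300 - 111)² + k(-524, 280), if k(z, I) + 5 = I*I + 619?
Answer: 247935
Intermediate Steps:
k(z, I) = 614 + I² (k(z, I) = -5 + (I*I + 619) = -5 + (I² + 619) = -5 + (619 + I²) = 614 + I²)
(-300 - 111)² + k(-524, 280) = (-300 - 111)² + (614 + 280²) = (-411)² + (614 + 78400) = 168921 + 79014 = 247935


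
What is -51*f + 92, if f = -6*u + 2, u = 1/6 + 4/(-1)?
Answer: -1183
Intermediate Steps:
u = -23/6 (u = 1*(⅙) + 4*(-1) = ⅙ - 4 = -23/6 ≈ -3.8333)
f = 25 (f = -6*(-23/6) + 2 = 23 + 2 = 25)
-51*f + 92 = -51*25 + 92 = -1275 + 92 = -1183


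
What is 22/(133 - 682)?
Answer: -22/549 ≈ -0.040073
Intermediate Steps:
22/(133 - 682) = 22/(-549) = -1/549*22 = -22/549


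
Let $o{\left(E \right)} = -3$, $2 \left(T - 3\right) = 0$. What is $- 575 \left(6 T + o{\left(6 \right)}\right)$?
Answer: $-8625$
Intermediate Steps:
$T = 3$ ($T = 3 + \frac{1}{2} \cdot 0 = 3 + 0 = 3$)
$- 575 \left(6 T + o{\left(6 \right)}\right) = - 575 \left(6 \cdot 3 - 3\right) = - 575 \left(18 - 3\right) = \left(-575\right) 15 = -8625$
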